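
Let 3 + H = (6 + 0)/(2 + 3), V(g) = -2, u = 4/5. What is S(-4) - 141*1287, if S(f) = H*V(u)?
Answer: -907317/5 ≈ -1.8146e+5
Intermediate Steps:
u = ⅘ (u = 4*(⅕) = ⅘ ≈ 0.80000)
H = -9/5 (H = -3 + (6 + 0)/(2 + 3) = -3 + 6/5 = -9/5 ≈ -1.8000)
S(f) = 18/5 (S(f) = -9/5*(-2) = 18/5)
S(-4) - 141*1287 = 18/5 - 141*1287 = 18/5 - 181467 = -907317/5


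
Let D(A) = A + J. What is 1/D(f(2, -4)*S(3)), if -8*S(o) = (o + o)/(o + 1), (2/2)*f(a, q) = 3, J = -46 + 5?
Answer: -16/665 ≈ -0.024060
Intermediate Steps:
J = -41
f(a, q) = 3
S(o) = -o/(4*(1 + o)) (S(o) = -(o + o)/(8*(o + 1)) = -2*o/(8*(1 + o)) = -o/(4*(1 + o)))
D(A) = -41 + A (D(A) = A - 41 = -41 + A)
1/D(f(2, -4)*S(3)) = 1/(-41 + 3*(-1*3/(4 + 4*3))) = 1/(-41 + 3*(-1*3/(4 + 12))) = 1/(-41 + 3*(-1*3/16)) = 1/(-41 + 3*(-1*3*1/16)) = 1/(-41 + 3*(-3/16)) = 1/(-41 - 9/16) = 1/(-665/16) = -16/665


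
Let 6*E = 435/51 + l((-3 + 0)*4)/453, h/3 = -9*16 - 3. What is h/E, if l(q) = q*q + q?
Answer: -6792282/22643 ≈ -299.97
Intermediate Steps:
h = -441 (h = 3*(-9*16 - 3) = 3*(-144 - 3) = 3*(-147) = -441)
l(q) = q + q² (l(q) = q² + q = q + q²)
E = 22643/15402 (E = (435/51 + (((-3 + 0)*4)*(1 + (-3 + 0)*4))/453)/6 = (435*(1/51) + ((-3*4)*(1 - 3*4))*(1/453))/6 = (145/17 - 12*(1 - 12)*(1/453))/6 = (145/17 - 12*(-11)*(1/453))/6 = (145/17 + 132*(1/453))/6 = (145/17 + 44/151)/6 = (⅙)*(22643/2567) = 22643/15402 ≈ 1.4701)
h/E = -441/22643/15402 = -441*15402/22643 = -6792282/22643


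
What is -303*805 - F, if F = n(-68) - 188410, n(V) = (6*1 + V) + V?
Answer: -55375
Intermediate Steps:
n(V) = 6 + 2*V (n(V) = (6 + V) + V = 6 + 2*V)
F = -188540 (F = (6 + 2*(-68)) - 188410 = (6 - 136) - 188410 = -130 - 188410 = -188540)
-303*805 - F = -303*805 - 1*(-188540) = -243915 + 188540 = -55375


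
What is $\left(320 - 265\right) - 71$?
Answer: $-16$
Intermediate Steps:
$\left(320 - 265\right) - 71 = 55 - 71 = -16$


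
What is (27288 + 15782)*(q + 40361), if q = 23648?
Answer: 2756867630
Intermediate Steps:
(27288 + 15782)*(q + 40361) = (27288 + 15782)*(23648 + 40361) = 43070*64009 = 2756867630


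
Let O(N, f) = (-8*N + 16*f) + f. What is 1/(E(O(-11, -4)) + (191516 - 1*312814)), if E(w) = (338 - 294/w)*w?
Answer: -1/114832 ≈ -8.7084e-6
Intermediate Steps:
O(N, f) = -8*N + 17*f
E(w) = w*(338 - 294/w) (E(w) = (338 - 294/w)*w = w*(338 - 294/w))
1/(E(O(-11, -4)) + (191516 - 1*312814)) = 1/((-294 + 338*(-8*(-11) + 17*(-4))) + (191516 - 1*312814)) = 1/((-294 + 338*(88 - 68)) + (191516 - 312814)) = 1/((-294 + 338*20) - 121298) = 1/((-294 + 6760) - 121298) = 1/(6466 - 121298) = 1/(-114832) = -1/114832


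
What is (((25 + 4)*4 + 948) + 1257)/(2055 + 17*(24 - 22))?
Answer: 2321/2089 ≈ 1.1111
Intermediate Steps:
(((25 + 4)*4 + 948) + 1257)/(2055 + 17*(24 - 22)) = ((29*4 + 948) + 1257)/(2055 + 17*2) = ((116 + 948) + 1257)/(2055 + 34) = (1064 + 1257)/2089 = 2321*(1/2089) = 2321/2089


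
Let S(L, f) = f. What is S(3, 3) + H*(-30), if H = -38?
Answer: 1143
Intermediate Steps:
S(3, 3) + H*(-30) = 3 - 38*(-30) = 3 + 1140 = 1143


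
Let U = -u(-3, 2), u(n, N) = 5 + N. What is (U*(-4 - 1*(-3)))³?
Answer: 343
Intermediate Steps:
U = -7 (U = -(5 + 2) = -1*7 = -7)
(U*(-4 - 1*(-3)))³ = (-7*(-4 - 1*(-3)))³ = (-7*(-4 + 3))³ = (-7*(-1))³ = 7³ = 343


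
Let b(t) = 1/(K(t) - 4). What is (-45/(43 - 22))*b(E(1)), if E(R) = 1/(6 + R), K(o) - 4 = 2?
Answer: -15/14 ≈ -1.0714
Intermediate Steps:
K(o) = 6 (K(o) = 4 + 2 = 6)
b(t) = ½ (b(t) = 1/(6 - 4) = 1/2 = ½)
(-45/(43 - 22))*b(E(1)) = (-45/(43 - 22))*(½) = (-45/21)*(½) = ((1/21)*(-45))*(½) = -15/7*½ = -15/14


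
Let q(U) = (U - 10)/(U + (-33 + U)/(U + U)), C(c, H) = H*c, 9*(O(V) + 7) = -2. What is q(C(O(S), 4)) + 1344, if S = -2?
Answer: 175153328/130187 ≈ 1345.4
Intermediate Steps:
O(V) = -65/9 (O(V) = -7 + (⅑)*(-2) = -7 - 2/9 = -65/9)
q(U) = (-10 + U)/(U + (-33 + U)/(2*U)) (q(U) = (-10 + U)/(U + (-33 + U)/((2*U))) = (-10 + U)/(U + (-33 + U)*(1/(2*U))) = (-10 + U)/(U + (-33 + U)/(2*U)))
q(C(O(S), 4)) + 1344 = 2*(4*(-65/9))*(-10 + 4*(-65/9))/(-33 + 4*(-65/9) + 2*(4*(-65/9))²) + 1344 = 2*(-260/9)*(-10 - 260/9)/(-33 - 260/9 + 2*(-260/9)²) + 1344 = 2*(-260/9)*(-350/9)/(-33 - 260/9 + 2*(67600/81)) + 1344 = 2*(-260/9)*(-350/9)/(-33 - 260/9 + 135200/81) + 1344 = 2*(-260/9)*(-350/9)/(130187/81) + 1344 = 2*(-260/9)*(81/130187)*(-350/9) + 1344 = 182000/130187 + 1344 = 175153328/130187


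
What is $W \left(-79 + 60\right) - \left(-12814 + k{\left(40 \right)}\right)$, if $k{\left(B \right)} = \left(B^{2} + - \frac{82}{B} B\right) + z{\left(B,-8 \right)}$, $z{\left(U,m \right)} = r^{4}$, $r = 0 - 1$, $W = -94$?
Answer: $13081$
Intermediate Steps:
$r = -1$
$z{\left(U,m \right)} = 1$ ($z{\left(U,m \right)} = \left(-1\right)^{4} = 1$)
$k{\left(B \right)} = -81 + B^{2}$ ($k{\left(B \right)} = \left(B^{2} + - \frac{82}{B} B\right) + 1 = \left(B^{2} - 82\right) + 1 = \left(-82 + B^{2}\right) + 1 = -81 + B^{2}$)
$W \left(-79 + 60\right) - \left(-12814 + k{\left(40 \right)}\right) = - 94 \left(-79 + 60\right) - \left(-12814 - \left(81 - 40^{2}\right)\right) = \left(-94\right) \left(-19\right) - \left(-12814 + \left(-81 + 1600\right)\right) = 1786 - \left(-12814 + 1519\right) = 1786 - -11295 = 1786 + 11295 = 13081$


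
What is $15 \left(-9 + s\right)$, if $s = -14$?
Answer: $-345$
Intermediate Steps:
$15 \left(-9 + s\right) = 15 \left(-9 - 14\right) = 15 \left(-23\right) = -345$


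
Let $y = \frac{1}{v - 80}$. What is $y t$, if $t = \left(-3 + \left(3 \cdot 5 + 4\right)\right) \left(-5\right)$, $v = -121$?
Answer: $\frac{80}{201} \approx 0.39801$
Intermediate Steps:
$t = -80$ ($t = \left(-3 + \left(15 + 4\right)\right) \left(-5\right) = \left(-3 + 19\right) \left(-5\right) = 16 \left(-5\right) = -80$)
$y = - \frac{1}{201}$ ($y = \frac{1}{-121 - 80} = \frac{1}{-201} = - \frac{1}{201} \approx -0.0049751$)
$y t = \left(- \frac{1}{201}\right) \left(-80\right) = \frac{80}{201}$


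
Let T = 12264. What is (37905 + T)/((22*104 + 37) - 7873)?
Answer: -50169/5548 ≈ -9.0427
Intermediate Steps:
(37905 + T)/((22*104 + 37) - 7873) = (37905 + 12264)/((22*104 + 37) - 7873) = 50169/((2288 + 37) - 7873) = 50169/(2325 - 7873) = 50169/(-5548) = 50169*(-1/5548) = -50169/5548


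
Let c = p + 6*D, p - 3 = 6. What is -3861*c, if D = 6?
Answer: -173745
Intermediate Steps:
p = 9 (p = 3 + 6 = 9)
c = 45 (c = 9 + 6*6 = 9 + 36 = 45)
-3861*c = -3861*45 = -173745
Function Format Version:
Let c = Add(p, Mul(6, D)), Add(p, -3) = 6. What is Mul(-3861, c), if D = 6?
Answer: -173745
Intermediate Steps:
p = 9 (p = Add(3, 6) = 9)
c = 45 (c = Add(9, Mul(6, 6)) = Add(9, 36) = 45)
Mul(-3861, c) = Mul(-3861, 45) = -173745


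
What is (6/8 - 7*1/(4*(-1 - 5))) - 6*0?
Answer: 25/24 ≈ 1.0417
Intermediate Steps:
(6/8 - 7*1/(4*(-1 - 5))) - 6*0 = (6*(⅛) - 7/(4*(-6))) + 0 = (¾ - 7/(-24)) + 0 = (¾ - 7*(-1/24)) + 0 = (¾ + 7/24) + 0 = 25/24 + 0 = 25/24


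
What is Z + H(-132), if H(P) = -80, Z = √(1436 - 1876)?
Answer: -80 + 2*I*√110 ≈ -80.0 + 20.976*I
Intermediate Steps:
Z = 2*I*√110 (Z = √(-440) = 2*I*√110 ≈ 20.976*I)
Z + H(-132) = 2*I*√110 - 80 = -80 + 2*I*√110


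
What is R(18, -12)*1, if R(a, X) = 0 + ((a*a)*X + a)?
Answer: -3870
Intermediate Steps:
R(a, X) = a + X*a**2 (R(a, X) = 0 + (a**2*X + a) = 0 + (X*a**2 + a) = 0 + (a + X*a**2) = a + X*a**2)
R(18, -12)*1 = (18*(1 - 12*18))*1 = (18*(1 - 216))*1 = (18*(-215))*1 = -3870*1 = -3870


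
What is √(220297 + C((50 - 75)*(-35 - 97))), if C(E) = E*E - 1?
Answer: 2*√2777574 ≈ 3333.2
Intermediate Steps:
C(E) = -1 + E² (C(E) = E² - 1 = -1 + E²)
√(220297 + C((50 - 75)*(-35 - 97))) = √(220297 + (-1 + ((50 - 75)*(-35 - 97))²)) = √(220297 + (-1 + (-25*(-132))²)) = √(220297 + (-1 + 3300²)) = √(220297 + (-1 + 10890000)) = √(220297 + 10889999) = √11110296 = 2*√2777574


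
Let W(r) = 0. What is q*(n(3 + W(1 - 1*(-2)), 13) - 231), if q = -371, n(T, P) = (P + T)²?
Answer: -9275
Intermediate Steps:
q*(n(3 + W(1 - 1*(-2)), 13) - 231) = -371*((13 + (3 + 0))² - 231) = -371*((13 + 3)² - 231) = -371*(16² - 231) = -371*(256 - 231) = -371*25 = -9275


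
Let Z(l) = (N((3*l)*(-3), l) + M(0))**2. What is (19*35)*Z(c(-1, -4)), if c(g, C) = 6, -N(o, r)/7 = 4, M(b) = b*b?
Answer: 521360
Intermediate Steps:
M(b) = b**2
N(o, r) = -28 (N(o, r) = -7*4 = -28)
Z(l) = 784 (Z(l) = (-28 + 0**2)**2 = (-28 + 0)**2 = (-28)**2 = 784)
(19*35)*Z(c(-1, -4)) = (19*35)*784 = 665*784 = 521360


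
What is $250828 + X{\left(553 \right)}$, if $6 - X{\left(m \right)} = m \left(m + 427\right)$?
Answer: $-291106$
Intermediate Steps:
$X{\left(m \right)} = 6 - m \left(427 + m\right)$ ($X{\left(m \right)} = 6 - m \left(m + 427\right) = 6 - m \left(427 + m\right)$)
$250828 + X{\left(553 \right)} = 250828 - 541934 = -291106$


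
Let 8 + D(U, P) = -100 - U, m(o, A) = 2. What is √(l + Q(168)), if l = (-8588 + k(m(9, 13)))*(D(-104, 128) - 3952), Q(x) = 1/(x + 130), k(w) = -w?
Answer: √3017741080458/298 ≈ 5829.4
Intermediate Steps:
Q(x) = 1/(130 + x)
D(U, P) = -108 - U (D(U, P) = -8 + (-100 - U) = -108 - U)
l = 33982040 (l = (-8588 - 1*2)*((-108 - 1*(-104)) - 3952) = (-8588 - 2)*((-108 + 104) - 3952) = -8590*(-4 - 3952) = -8590*(-3956) = 33982040)
√(l + Q(168)) = √(33982040 + 1/(130 + 168)) = √(33982040 + 1/298) = √(10126647921/298) = √3017741080458/298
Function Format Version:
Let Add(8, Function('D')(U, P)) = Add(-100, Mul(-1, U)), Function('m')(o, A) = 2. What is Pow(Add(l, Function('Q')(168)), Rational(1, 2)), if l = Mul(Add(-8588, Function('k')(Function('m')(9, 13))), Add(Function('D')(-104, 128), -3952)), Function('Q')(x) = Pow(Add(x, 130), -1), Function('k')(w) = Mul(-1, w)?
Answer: Mul(Rational(1, 298), Pow(3017741080458, Rational(1, 2))) ≈ 5829.4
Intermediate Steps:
Function('Q')(x) = Pow(Add(130, x), -1)
Function('D')(U, P) = Add(-108, Mul(-1, U)) (Function('D')(U, P) = Add(-8, Add(-100, Mul(-1, U))) = Add(-108, Mul(-1, U)))
l = 33982040 (l = Mul(Add(-8588, Mul(-1, 2)), Add(Add(-108, Mul(-1, -104)), -3952)) = Mul(Add(-8588, -2), Add(Add(-108, 104), -3952)) = Mul(-8590, Add(-4, -3952)) = Mul(-8590, -3956) = 33982040)
Pow(Add(l, Function('Q')(168)), Rational(1, 2)) = Pow(Add(33982040, Pow(Add(130, 168), -1)), Rational(1, 2)) = Pow(Add(33982040, Pow(298, -1)), Rational(1, 2)) = Pow(Add(33982040, Rational(1, 298)), Rational(1, 2)) = Pow(Rational(10126647921, 298), Rational(1, 2)) = Mul(Rational(1, 298), Pow(3017741080458, Rational(1, 2)))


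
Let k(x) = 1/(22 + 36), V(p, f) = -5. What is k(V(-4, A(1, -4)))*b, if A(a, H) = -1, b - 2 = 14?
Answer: 8/29 ≈ 0.27586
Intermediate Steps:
b = 16 (b = 2 + 14 = 16)
k(x) = 1/58
k(V(-4, A(1, -4)))*b = (1/58)*16 = 8/29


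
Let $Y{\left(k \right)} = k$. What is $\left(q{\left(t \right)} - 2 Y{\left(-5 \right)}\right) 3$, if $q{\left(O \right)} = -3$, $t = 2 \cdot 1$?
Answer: $21$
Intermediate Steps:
$t = 2$
$\left(q{\left(t \right)} - 2 Y{\left(-5 \right)}\right) 3 = \left(-3 - -10\right) 3 = \left(-3 + 10\right) 3 = 7 \cdot 3 = 21$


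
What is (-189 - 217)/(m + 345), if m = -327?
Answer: -203/9 ≈ -22.556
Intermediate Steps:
(-189 - 217)/(m + 345) = (-189 - 217)/(-327 + 345) = -406/18 = -406*1/18 = -203/9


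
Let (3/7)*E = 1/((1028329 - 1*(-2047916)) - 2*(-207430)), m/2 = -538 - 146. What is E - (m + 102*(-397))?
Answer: 438433912537/10473315 ≈ 41862.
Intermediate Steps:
m = -1368 (m = 2*(-538 - 146) = 2*(-684) = -1368)
E = 7/10473315 (E = 7/(3*((1028329 - 1*(-2047916)) - 2*(-207430))) = 7/(3*((1028329 + 2047916) + 414860)) = 7/(3*(3076245 + 414860)) = (7/3)/3491105 = (7/3)*(1/3491105) = 7/10473315 ≈ 6.6836e-7)
E - (m + 102*(-397)) = 7/10473315 - (-1368 + 102*(-397)) = 7/10473315 - (-1368 - 40494) = 7/10473315 - 1*(-41862) = 7/10473315 + 41862 = 438433912537/10473315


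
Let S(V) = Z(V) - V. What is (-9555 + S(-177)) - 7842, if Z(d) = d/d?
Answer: -17219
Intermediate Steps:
Z(d) = 1
S(V) = 1 - V
(-9555 + S(-177)) - 7842 = (-9555 + (1 - 1*(-177))) - 7842 = (-9555 + (1 + 177)) - 7842 = (-9555 + 178) - 7842 = -9377 - 7842 = -17219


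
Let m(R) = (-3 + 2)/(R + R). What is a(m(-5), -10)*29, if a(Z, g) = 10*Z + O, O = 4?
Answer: 145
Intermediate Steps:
m(R) = -1/(2*R)
a(Z, g) = 4 + 10*Z (a(Z, g) = 10*Z + 4 = 4 + 10*Z)
a(m(-5), -10)*29 = (4 + 10*(-½/(-5)))*29 = (4 + 10*(-½*(-⅕)))*29 = (4 + 10*(⅒))*29 = (4 + 1)*29 = 5*29 = 145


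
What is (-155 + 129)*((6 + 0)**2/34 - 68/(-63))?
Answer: -59540/1071 ≈ -55.593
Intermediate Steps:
(-155 + 129)*((6 + 0)**2/34 - 68/(-63)) = -26*(6**2*(1/34) - 68*(-1/63)) = -26*(36*(1/34) + 68/63) = -26*(18/17 + 68/63) = -26*2290/1071 = -59540/1071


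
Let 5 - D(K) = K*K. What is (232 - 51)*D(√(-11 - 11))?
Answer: 4887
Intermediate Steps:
D(K) = 5 - K² (D(K) = 5 - K*K = 5 - K²)
(232 - 51)*D(√(-11 - 11)) = (232 - 51)*(5 - (√(-11 - 11))²) = 181*(5 - (√(-22))²) = 181*(5 - (I*√22)²) = 181*(5 - 1*(-22)) = 181*(5 + 22) = 181*27 = 4887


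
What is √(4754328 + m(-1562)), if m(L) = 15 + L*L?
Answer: √7194187 ≈ 2682.2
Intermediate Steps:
m(L) = 15 + L²
√(4754328 + m(-1562)) = √(4754328 + (15 + (-1562)²)) = √(4754328 + (15 + 2439844)) = √(4754328 + 2439859) = √7194187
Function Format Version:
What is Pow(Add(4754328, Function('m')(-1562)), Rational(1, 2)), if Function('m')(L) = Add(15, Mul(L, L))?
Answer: Pow(7194187, Rational(1, 2)) ≈ 2682.2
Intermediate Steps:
Function('m')(L) = Add(15, Pow(L, 2))
Pow(Add(4754328, Function('m')(-1562)), Rational(1, 2)) = Pow(Add(4754328, Add(15, Pow(-1562, 2))), Rational(1, 2)) = Pow(Add(4754328, Add(15, 2439844)), Rational(1, 2)) = Pow(Add(4754328, 2439859), Rational(1, 2)) = Pow(7194187, Rational(1, 2))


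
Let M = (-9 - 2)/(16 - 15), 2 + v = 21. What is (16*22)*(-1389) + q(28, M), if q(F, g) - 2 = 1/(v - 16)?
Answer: -1466777/3 ≈ -4.8893e+5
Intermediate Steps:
v = 19 (v = -2 + 21 = 19)
M = -11 (M = -11/1 = -11*1 = -11)
q(F, g) = 7/3 (q(F, g) = 2 + 1/(19 - 16) = 2 + 1/3 = 7/3)
(16*22)*(-1389) + q(28, M) = (16*22)*(-1389) + 7/3 = 352*(-1389) + 7/3 = -488928 + 7/3 = -1466777/3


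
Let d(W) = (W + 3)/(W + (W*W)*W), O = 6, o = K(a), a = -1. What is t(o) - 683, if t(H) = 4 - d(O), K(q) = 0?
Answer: -50249/74 ≈ -679.04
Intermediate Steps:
o = 0
d(W) = (3 + W)/(W + W**3) (d(W) = (3 + W)/(W + W**2*W) = (3 + W)/(W + W**3))
t(H) = 293/74 (t(H) = 4 - (3 + 6)/(6 + 6**3) = 4 - 9/(6 + 216) = 4 - 9/222 = 4 - 1*3/74 = 4 - 3/74 = 293/74)
t(o) - 683 = 293/74 - 683 = -50249/74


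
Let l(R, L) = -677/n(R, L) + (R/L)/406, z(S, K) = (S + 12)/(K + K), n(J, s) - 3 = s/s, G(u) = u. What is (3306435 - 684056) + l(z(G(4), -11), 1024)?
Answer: 1498980959167/571648 ≈ 2.6222e+6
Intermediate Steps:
n(J, s) = 4 (n(J, s) = 3 + s/s = 3 + 1 = 4)
z(S, K) = (12 + S)/(2*K) (z(S, K) = (12 + S)/((2*K)) = (12 + S)*(1/(2*K)) = (12 + S)/(2*K))
l(R, L) = -677/4 + R/(406*L) (l(R, L) = -677/4 + (R/L)/406 = -677*¼ + (R/L)*(1/406) = -677/4 + R/(406*L))
(3306435 - 684056) + l(z(G(4), -11), 1024) = (3306435 - 684056) + (-677/4 + (1/406)*((½)*(12 + 4)/(-11))/1024) = 2622379 + (-677/4 + (1/406)*((½)*(-1/11)*16)*(1/1024)) = 2622379 + (-677/4 + (1/406)*(-8/11)*(1/1024)) = 2622379 + (-677/4 - 1/571648) = 2622379 - 96751425/571648 = 1498980959167/571648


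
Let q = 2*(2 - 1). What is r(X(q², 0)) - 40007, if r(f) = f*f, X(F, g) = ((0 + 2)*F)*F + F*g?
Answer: -38983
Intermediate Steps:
q = 2 (q = 2*1 = 2)
X(F, g) = 2*F² + F*g (X(F, g) = (2*F)*F + F*g = 2*F² + F*g)
r(f) = f²
r(X(q², 0)) - 40007 = (2²*(0 + 2*2²))² - 40007 = (4*(0 + 2*4))² - 40007 = (4*(0 + 8))² - 40007 = (4*8)² - 40007 = 32² - 40007 = 1024 - 40007 = -38983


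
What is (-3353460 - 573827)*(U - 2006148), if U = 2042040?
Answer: -140958185004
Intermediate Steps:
(-3353460 - 573827)*(U - 2006148) = (-3353460 - 573827)*(2042040 - 2006148) = -3927287*35892 = -140958185004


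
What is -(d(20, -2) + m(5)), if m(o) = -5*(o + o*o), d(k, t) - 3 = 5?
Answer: 142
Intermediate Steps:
d(k, t) = 8 (d(k, t) = 3 + 5 = 8)
m(o) = -5*o - 5*o² (m(o) = -5*(o + o²) = -5*o - 5*o²)
-(d(20, -2) + m(5)) = -(8 - 5*5*(1 + 5)) = -(8 - 5*5*6) = -(8 - 150) = -1*(-142) = 142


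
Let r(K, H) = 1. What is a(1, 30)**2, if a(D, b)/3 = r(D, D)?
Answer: 9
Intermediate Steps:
a(D, b) = 3 (a(D, b) = 3*1 = 3)
a(1, 30)**2 = 3**2 = 9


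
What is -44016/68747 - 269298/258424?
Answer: -2134872885/1268991052 ≈ -1.6823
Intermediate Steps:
-44016/68747 - 269298/258424 = -44016*1/68747 - 269298*1/258424 = -6288/9821 - 134649/129212 = -2134872885/1268991052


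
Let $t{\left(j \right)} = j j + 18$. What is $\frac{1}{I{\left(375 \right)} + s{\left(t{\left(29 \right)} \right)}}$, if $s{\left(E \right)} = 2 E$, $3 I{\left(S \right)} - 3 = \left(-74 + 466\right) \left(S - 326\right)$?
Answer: $\frac{3}{24365} \approx 0.00012313$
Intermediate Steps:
$t{\left(j \right)} = 18 + j^{2}$ ($t{\left(j \right)} = j^{2} + 18 = 18 + j^{2}$)
$I{\left(S \right)} = - \frac{127789}{3} + \frac{392 S}{3}$ ($I{\left(S \right)} = 1 + \frac{\left(-74 + 466\right) \left(S - 326\right)}{3} = 1 + \frac{392 \left(-326 + S\right)}{3} = 1 + \frac{-127792 + 392 S}{3} = 1 + \left(- \frac{127792}{3} + \frac{392 S}{3}\right) = - \frac{127789}{3} + \frac{392 S}{3}$)
$\frac{1}{I{\left(375 \right)} + s{\left(t{\left(29 \right)} \right)}} = \frac{1}{\left(- \frac{127789}{3} + \frac{392}{3} \cdot 375\right) + 2 \left(18 + 29^{2}\right)} = \frac{1}{\left(- \frac{127789}{3} + 49000\right) + 2 \left(18 + 841\right)} = \frac{1}{\frac{19211}{3} + 2 \cdot 859} = \frac{1}{\frac{19211}{3} + 1718} = \frac{1}{\frac{24365}{3}} = \frac{3}{24365}$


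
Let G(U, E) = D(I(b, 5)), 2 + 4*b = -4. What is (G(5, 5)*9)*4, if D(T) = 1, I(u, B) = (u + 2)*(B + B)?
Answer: 36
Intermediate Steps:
b = -3/2 (b = -½ + (¼)*(-4) = -½ - 1 = -3/2 ≈ -1.5000)
I(u, B) = 2*B*(2 + u) (I(u, B) = (2 + u)*(2*B) = 2*B*(2 + u))
G(U, E) = 1
(G(5, 5)*9)*4 = (1*9)*4 = 9*4 = 36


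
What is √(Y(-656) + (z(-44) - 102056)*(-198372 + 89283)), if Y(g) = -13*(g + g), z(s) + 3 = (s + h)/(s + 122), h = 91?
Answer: √7526222727946/26 ≈ 1.0552e+5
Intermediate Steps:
z(s) = -3 + (91 + s)/(122 + s) (z(s) = -3 + (s + 91)/(s + 122) = -3 + (91 + s)/(122 + s))
Y(g) = -26*g
√(Y(-656) + (z(-44) - 102056)*(-198372 + 89283)) = √(-26*(-656) + ((-275 - 2*(-44))/(122 - 44) - 102056)*(-198372 + 89283)) = √(17056 + ((-275 + 88)/78 - 102056)*(-109089)) = √(17056 + ((1/78)*(-187) - 102056)*(-109089)) = √(17056 + (-187/78 - 102056)*(-109089)) = √(17056 - 7960555/78*(-109089)) = √(17056 + 289469661465/26) = √(289470104921/26) = √7526222727946/26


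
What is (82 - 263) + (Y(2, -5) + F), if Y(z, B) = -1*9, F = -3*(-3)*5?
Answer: -145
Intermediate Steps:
F = 45 (F = 9*5 = 45)
Y(z, B) = -9
(82 - 263) + (Y(2, -5) + F) = (82 - 263) + (-9 + 45) = -181 + 36 = -145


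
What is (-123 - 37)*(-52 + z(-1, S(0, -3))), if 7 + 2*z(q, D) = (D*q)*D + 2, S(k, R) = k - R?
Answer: 9440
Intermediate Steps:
z(q, D) = -5/2 + q*D**2/2 (z(q, D) = -7/2 + ((D*q)*D + 2)/2 = -7/2 + (q*D**2 + 2)/2 = -7/2 + (2 + q*D**2)/2 = -7/2 + (1 + q*D**2/2) = -5/2 + q*D**2/2)
(-123 - 37)*(-52 + z(-1, S(0, -3))) = (-123 - 37)*(-52 + (-5/2 + (1/2)*(-1)*(0 - 1*(-3))**2)) = -160*(-52 + (-5/2 + (1/2)*(-1)*(0 + 3)**2)) = -160*(-52 + (-5/2 + (1/2)*(-1)*3**2)) = -160*(-52 + (-5/2 + (1/2)*(-1)*9)) = -160*(-52 + (-5/2 - 9/2)) = -160*(-52 - 7) = -160*(-59) = 9440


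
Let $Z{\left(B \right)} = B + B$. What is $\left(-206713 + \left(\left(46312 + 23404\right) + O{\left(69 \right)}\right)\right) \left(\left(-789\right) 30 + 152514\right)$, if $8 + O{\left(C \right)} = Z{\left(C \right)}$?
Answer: $-17634491748$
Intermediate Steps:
$Z{\left(B \right)} = 2 B$
$O{\left(C \right)} = -8 + 2 C$
$\left(-206713 + \left(\left(46312 + 23404\right) + O{\left(69 \right)}\right)\right) \left(\left(-789\right) 30 + 152514\right) = \left(-206713 + \left(\left(46312 + 23404\right) + \left(-8 + 2 \cdot 69\right)\right)\right) \left(\left(-789\right) 30 + 152514\right) = \left(-206713 + \left(69716 + \left(-8 + 138\right)\right)\right) \left(-23670 + 152514\right) = \left(-206713 + \left(69716 + 130\right)\right) 128844 = \left(-206713 + 69846\right) 128844 = \left(-136867\right) 128844 = -17634491748$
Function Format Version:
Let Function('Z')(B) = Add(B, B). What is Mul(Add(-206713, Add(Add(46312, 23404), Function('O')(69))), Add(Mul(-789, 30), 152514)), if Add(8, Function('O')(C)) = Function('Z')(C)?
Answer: -17634491748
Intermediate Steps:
Function('Z')(B) = Mul(2, B)
Function('O')(C) = Add(-8, Mul(2, C))
Mul(Add(-206713, Add(Add(46312, 23404), Function('O')(69))), Add(Mul(-789, 30), 152514)) = Mul(Add(-206713, Add(Add(46312, 23404), Add(-8, Mul(2, 69)))), Add(Mul(-789, 30), 152514)) = Mul(Add(-206713, Add(69716, Add(-8, 138))), Add(-23670, 152514)) = Mul(Add(-206713, Add(69716, 130)), 128844) = Mul(Add(-206713, 69846), 128844) = Mul(-136867, 128844) = -17634491748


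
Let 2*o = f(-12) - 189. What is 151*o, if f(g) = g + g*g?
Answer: -8607/2 ≈ -4303.5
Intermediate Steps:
f(g) = g + g²
o = -57/2 (o = (-12*(1 - 12) - 189)/2 = (-12*(-11) - 189)/2 = (132 - 189)/2 = (½)*(-57) = -57/2 ≈ -28.500)
151*o = 151*(-57/2) = -8607/2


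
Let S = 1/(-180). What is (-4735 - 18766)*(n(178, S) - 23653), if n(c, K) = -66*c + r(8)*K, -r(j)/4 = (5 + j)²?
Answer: 37434178876/45 ≈ 8.3187e+8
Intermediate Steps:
r(j) = -4*(5 + j)²
S = -1/180 ≈ -0.0055556
n(c, K) = -676*K - 66*c (n(c, K) = -66*c + (-4*(5 + 8)²)*K = -66*c + (-4*13²)*K = -66*c + (-4*169)*K = -66*c - 676*K = -676*K - 66*c)
(-4735 - 18766)*(n(178, S) - 23653) = (-4735 - 18766)*((-676*(-1/180) - 66*178) - 23653) = -23501*((169/45 - 11748) - 23653) = -23501*(-528491/45 - 23653) = -23501*(-1592876/45) = 37434178876/45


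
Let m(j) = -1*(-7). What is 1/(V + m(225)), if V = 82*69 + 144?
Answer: 1/5809 ≈ 0.00017215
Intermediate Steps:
m(j) = 7
V = 5802 (V = 5658 + 144 = 5802)
1/(V + m(225)) = 1/(5802 + 7) = 1/5809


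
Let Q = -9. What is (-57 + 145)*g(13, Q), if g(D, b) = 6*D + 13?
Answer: 8008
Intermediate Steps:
g(D, b) = 13 + 6*D
(-57 + 145)*g(13, Q) = (-57 + 145)*(13 + 6*13) = 88*(13 + 78) = 88*91 = 8008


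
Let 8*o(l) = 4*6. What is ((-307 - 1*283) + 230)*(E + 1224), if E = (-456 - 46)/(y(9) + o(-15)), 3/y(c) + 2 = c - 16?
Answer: -372870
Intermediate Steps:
y(c) = 3/(-18 + c) (y(c) = 3/(-2 + (c - 16)) = 3/(-2 + (-16 + c)) = 3/(-18 + c))
o(l) = 3 (o(l) = (4*6)/8 = (1/8)*24 = 3)
E = -753/4 (E = (-456 - 46)/(3/(-18 + 9) + 3) = -502/(3/(-9) + 3) = -502/(3*(-1/9) + 3) = -502/(-1/3 + 3) = -502/8/3 = -502*3/8 = -753/4 ≈ -188.25)
((-307 - 1*283) + 230)*(E + 1224) = ((-307 - 1*283) + 230)*(-753/4 + 1224) = ((-307 - 283) + 230)*(4143/4) = (-590 + 230)*(4143/4) = -360*4143/4 = -372870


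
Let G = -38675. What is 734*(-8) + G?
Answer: -44547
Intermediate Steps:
734*(-8) + G = 734*(-8) - 38675 = -5872 - 38675 = -44547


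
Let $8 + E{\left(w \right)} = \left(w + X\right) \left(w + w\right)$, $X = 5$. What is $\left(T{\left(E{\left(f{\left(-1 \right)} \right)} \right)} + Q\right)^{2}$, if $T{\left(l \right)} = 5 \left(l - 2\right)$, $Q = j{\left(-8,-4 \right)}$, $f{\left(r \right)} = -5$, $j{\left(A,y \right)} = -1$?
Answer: $2601$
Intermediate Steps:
$E{\left(w \right)} = -8 + 2 w \left(5 + w\right)$ ($E{\left(w \right)} = -8 + \left(w + 5\right) \left(w + w\right) = -8 + \left(5 + w\right) 2 w = -8 + 2 w \left(5 + w\right)$)
$Q = -1$
$T{\left(l \right)} = -10 + 5 l$ ($T{\left(l \right)} = 5 \left(-2 + l\right) = -10 + 5 l$)
$\left(T{\left(E{\left(f{\left(-1 \right)} \right)} \right)} + Q\right)^{2} = \left(\left(-10 + 5 \left(-8 + 2 \left(-5\right)^{2} + 10 \left(-5\right)\right)\right) - 1\right)^{2} = \left(\left(-10 + 5 \left(-8 + 2 \cdot 25 - 50\right)\right) - 1\right)^{2} = \left(\left(-10 + 5 \left(-8 + 50 - 50\right)\right) - 1\right)^{2} = \left(\left(-10 + 5 \left(-8\right)\right) - 1\right)^{2} = \left(\left(-10 - 40\right) - 1\right)^{2} = \left(-50 - 1\right)^{2} = \left(-51\right)^{2} = 2601$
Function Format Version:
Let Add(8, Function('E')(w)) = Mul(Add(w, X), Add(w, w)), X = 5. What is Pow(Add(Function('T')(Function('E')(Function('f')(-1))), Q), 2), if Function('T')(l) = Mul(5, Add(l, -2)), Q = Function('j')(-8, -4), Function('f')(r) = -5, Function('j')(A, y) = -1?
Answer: 2601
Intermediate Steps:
Function('E')(w) = Add(-8, Mul(2, w, Add(5, w))) (Function('E')(w) = Add(-8, Mul(Add(w, 5), Add(w, w))) = Add(-8, Mul(Add(5, w), Mul(2, w))) = Add(-8, Mul(2, w, Add(5, w))))
Q = -1
Function('T')(l) = Add(-10, Mul(5, l)) (Function('T')(l) = Mul(5, Add(-2, l)) = Add(-10, Mul(5, l)))
Pow(Add(Function('T')(Function('E')(Function('f')(-1))), Q), 2) = Pow(Add(Add(-10, Mul(5, Add(-8, Mul(2, Pow(-5, 2)), Mul(10, -5)))), -1), 2) = Pow(Add(Add(-10, Mul(5, Add(-8, Mul(2, 25), -50))), -1), 2) = Pow(Add(Add(-10, Mul(5, Add(-8, 50, -50))), -1), 2) = Pow(Add(Add(-10, Mul(5, -8)), -1), 2) = Pow(Add(Add(-10, -40), -1), 2) = Pow(Add(-50, -1), 2) = Pow(-51, 2) = 2601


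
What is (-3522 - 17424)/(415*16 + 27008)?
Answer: -3491/5608 ≈ -0.62250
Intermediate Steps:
(-3522 - 17424)/(415*16 + 27008) = -20946/(6640 + 27008) = -20946/33648 = -20946*1/33648 = -3491/5608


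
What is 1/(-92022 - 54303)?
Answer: -1/146325 ≈ -6.8341e-6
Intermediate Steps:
1/(-92022 - 54303) = 1/(-146325) = -1/146325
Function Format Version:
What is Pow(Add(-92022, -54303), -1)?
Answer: Rational(-1, 146325) ≈ -6.8341e-6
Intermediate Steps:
Pow(Add(-92022, -54303), -1) = Pow(-146325, -1) = Rational(-1, 146325)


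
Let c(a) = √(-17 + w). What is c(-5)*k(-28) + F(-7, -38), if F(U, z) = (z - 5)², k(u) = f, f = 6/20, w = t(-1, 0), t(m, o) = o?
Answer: 1849 + 3*I*√17/10 ≈ 1849.0 + 1.2369*I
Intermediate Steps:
w = 0
f = 3/10 (f = 6*(1/20) = 3/10 ≈ 0.30000)
c(a) = I*√17 (c(a) = √(-17 + 0) = √(-17) = I*√17)
k(u) = 3/10
F(U, z) = (-5 + z)²
c(-5)*k(-28) + F(-7, -38) = (I*√17)*(3/10) + (-5 - 38)² = 3*I*√17/10 + (-43)² = 3*I*√17/10 + 1849 = 1849 + 3*I*√17/10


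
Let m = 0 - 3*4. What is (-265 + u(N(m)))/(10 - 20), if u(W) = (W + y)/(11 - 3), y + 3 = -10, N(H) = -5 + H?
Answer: 215/8 ≈ 26.875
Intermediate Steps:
m = -12 (m = 0 - 12 = -12)
y = -13 (y = -3 - 10 = -13)
u(W) = -13/8 + W/8 (u(W) = (W - 13)/(11 - 3) = (-13 + W)/8 = (-13 + W)*(1/8) = -13/8 + W/8)
(-265 + u(N(m)))/(10 - 20) = (-265 + (-13/8 + (-5 - 12)/8))/(10 - 20) = (-265 + (-13/8 + (1/8)*(-17)))/(-10) = (-265 + (-13/8 - 17/8))*(-1/10) = (-265 - 15/4)*(-1/10) = -1075/4*(-1/10) = 215/8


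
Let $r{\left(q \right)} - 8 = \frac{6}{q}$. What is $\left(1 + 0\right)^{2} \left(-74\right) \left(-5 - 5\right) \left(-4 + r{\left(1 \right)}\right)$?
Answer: $7400$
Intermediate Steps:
$r{\left(q \right)} = 8 + \frac{6}{q}$
$\left(1 + 0\right)^{2} \left(-74\right) \left(-5 - 5\right) \left(-4 + r{\left(1 \right)}\right) = \left(1 + 0\right)^{2} \left(-74\right) \left(-5 - 5\right) \left(-4 + \left(8 + \frac{6}{1}\right)\right) = 1^{2} \left(-74\right) \left(- 10 \left(-4 + \left(8 + 6 \cdot 1\right)\right)\right) = 1 \left(-74\right) \left(- 10 \left(-4 + \left(8 + 6\right)\right)\right) = - 74 \left(- 10 \left(-4 + 14\right)\right) = - 74 \left(\left(-10\right) 10\right) = \left(-74\right) \left(-100\right) = 7400$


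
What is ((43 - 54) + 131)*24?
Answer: 2880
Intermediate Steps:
((43 - 54) + 131)*24 = (-11 + 131)*24 = 120*24 = 2880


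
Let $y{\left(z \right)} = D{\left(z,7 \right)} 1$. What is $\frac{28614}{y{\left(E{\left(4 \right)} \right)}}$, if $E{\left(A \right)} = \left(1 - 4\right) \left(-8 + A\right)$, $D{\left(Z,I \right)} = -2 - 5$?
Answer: $- \frac{28614}{7} \approx -4087.7$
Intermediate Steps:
$D{\left(Z,I \right)} = -7$ ($D{\left(Z,I \right)} = -2 - 5 = -7$)
$E{\left(A \right)} = 24 - 3 A$ ($E{\left(A \right)} = - 3 \left(-8 + A\right) = 24 - 3 A$)
$y{\left(z \right)} = -7$ ($y{\left(z \right)} = \left(-7\right) 1 = -7$)
$\frac{28614}{y{\left(E{\left(4 \right)} \right)}} = \frac{28614}{-7} = 28614 \left(- \frac{1}{7}\right) = - \frac{28614}{7}$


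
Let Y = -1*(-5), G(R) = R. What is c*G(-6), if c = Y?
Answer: -30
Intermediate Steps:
Y = 5
c = 5
c*G(-6) = 5*(-6) = -30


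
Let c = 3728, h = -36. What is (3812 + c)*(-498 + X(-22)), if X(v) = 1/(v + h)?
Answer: -3755050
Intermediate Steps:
X(v) = 1/(-36 + v) (X(v) = 1/(v - 36) = 1/(-36 + v))
(3812 + c)*(-498 + X(-22)) = (3812 + 3728)*(-498 + 1/(-36 - 22)) = 7540*(-498 + 1/(-58)) = 7540*(-498 - 1/58) = 7540*(-28885/58) = -3755050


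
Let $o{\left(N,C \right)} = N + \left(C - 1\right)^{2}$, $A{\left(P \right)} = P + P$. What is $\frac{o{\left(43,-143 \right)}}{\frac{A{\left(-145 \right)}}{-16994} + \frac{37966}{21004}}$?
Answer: $\frac{63938769994}{5614529} \approx 11388.0$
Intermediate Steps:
$A{\left(P \right)} = 2 P$
$o{\left(N,C \right)} = N + \left(-1 + C\right)^{2}$
$\frac{o{\left(43,-143 \right)}}{\frac{A{\left(-145 \right)}}{-16994} + \frac{37966}{21004}} = \frac{43 + \left(-1 - 143\right)^{2}}{\frac{2 \left(-145\right)}{-16994} + \frac{37966}{21004}} = \frac{43 + \left(-144\right)^{2}}{\left(-290\right) \left(- \frac{1}{16994}\right) + 37966 \cdot \frac{1}{21004}} = \frac{43 + 20736}{\frac{5}{293} + \frac{18983}{10502}} = \frac{20779}{\frac{5614529}{3077086}} = 20779 \cdot \frac{3077086}{5614529} = \frac{63938769994}{5614529}$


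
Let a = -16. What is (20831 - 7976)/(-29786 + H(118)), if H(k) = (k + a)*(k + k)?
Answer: -12855/5714 ≈ -2.2497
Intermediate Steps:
H(k) = 2*k*(-16 + k) (H(k) = (k - 16)*(k + k) = (-16 + k)*(2*k) = 2*k*(-16 + k))
(20831 - 7976)/(-29786 + H(118)) = (20831 - 7976)/(-29786 + 2*118*(-16 + 118)) = 12855/(-29786 + 2*118*102) = 12855/(-29786 + 24072) = 12855/(-5714) = 12855*(-1/5714) = -12855/5714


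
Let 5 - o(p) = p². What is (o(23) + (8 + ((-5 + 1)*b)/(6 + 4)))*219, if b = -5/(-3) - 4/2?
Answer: -564874/5 ≈ -1.1297e+5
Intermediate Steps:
o(p) = 5 - p²
b = -⅓ (b = -5*(-⅓) - 4*½ = 5/3 - 2 = -⅓ ≈ -0.33333)
(o(23) + (8 + ((-5 + 1)*b)/(6 + 4)))*219 = ((5 - 1*23²) + (8 + ((-5 + 1)*(-⅓))/(6 + 4)))*219 = ((5 - 1*529) + (8 - 4*(-⅓)/10))*219 = ((5 - 529) + (8 + (4/3)*(⅒)))*219 = (-524 + (8 + 2/15))*219 = (-524 + 122/15)*219 = -7738/15*219 = -564874/5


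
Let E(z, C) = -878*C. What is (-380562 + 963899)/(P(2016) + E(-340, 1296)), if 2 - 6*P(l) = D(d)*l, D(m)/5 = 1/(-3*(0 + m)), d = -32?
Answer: -3500022/6827431 ≈ -0.51264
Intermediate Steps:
D(m) = -5/(3*m) (D(m) = 5/((-3*(0 + m))) = 5/((-3*m)) = 5*(-1/(3*m)) = -5/(3*m))
P(l) = ⅓ - 5*l/576 (P(l) = ⅓ - (-5/3/(-32))*l/6 = ⅓ - (-5/3*(-1/32))*l/6 = ⅓ - 5*l/576)
(-380562 + 963899)/(P(2016) + E(-340, 1296)) = (-380562 + 963899)/((⅓ - 5/576*2016) - 878*1296) = 583337/((⅓ - 35/2) - 1137888) = 583337/(-103/6 - 1137888) = 583337/(-6827431/6) = 583337*(-6/6827431) = -3500022/6827431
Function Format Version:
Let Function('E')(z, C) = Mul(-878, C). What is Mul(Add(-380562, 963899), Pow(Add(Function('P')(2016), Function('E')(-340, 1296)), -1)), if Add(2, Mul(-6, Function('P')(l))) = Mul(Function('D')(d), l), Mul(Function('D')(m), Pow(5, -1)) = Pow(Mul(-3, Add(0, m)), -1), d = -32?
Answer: Rational(-3500022, 6827431) ≈ -0.51264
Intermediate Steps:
Function('D')(m) = Mul(Rational(-5, 3), Pow(m, -1)) (Function('D')(m) = Mul(5, Pow(Mul(-3, Add(0, m)), -1)) = Mul(5, Pow(Mul(-3, m), -1)) = Mul(5, Mul(Rational(-1, 3), Pow(m, -1))) = Mul(Rational(-5, 3), Pow(m, -1)))
Function('P')(l) = Add(Rational(1, 3), Mul(Rational(-5, 576), l)) (Function('P')(l) = Add(Rational(1, 3), Mul(Rational(-1, 6), Mul(Mul(Rational(-5, 3), Pow(-32, -1)), l))) = Add(Rational(1, 3), Mul(Rational(-1, 6), Mul(Mul(Rational(-5, 3), Rational(-1, 32)), l))) = Add(Rational(1, 3), Mul(Rational(-1, 6), Mul(Rational(5, 96), l))) = Add(Rational(1, 3), Mul(Rational(-5, 576), l)))
Mul(Add(-380562, 963899), Pow(Add(Function('P')(2016), Function('E')(-340, 1296)), -1)) = Mul(Add(-380562, 963899), Pow(Add(Add(Rational(1, 3), Mul(Rational(-5, 576), 2016)), Mul(-878, 1296)), -1)) = Mul(583337, Pow(Add(Add(Rational(1, 3), Rational(-35, 2)), -1137888), -1)) = Mul(583337, Pow(Add(Rational(-103, 6), -1137888), -1)) = Mul(583337, Pow(Rational(-6827431, 6), -1)) = Mul(583337, Rational(-6, 6827431)) = Rational(-3500022, 6827431)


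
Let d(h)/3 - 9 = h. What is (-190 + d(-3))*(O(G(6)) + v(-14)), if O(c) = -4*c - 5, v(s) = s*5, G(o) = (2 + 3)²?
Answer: 30100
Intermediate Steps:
d(h) = 27 + 3*h
G(o) = 25 (G(o) = 5² = 25)
v(s) = 5*s
O(c) = -5 - 4*c
(-190 + d(-3))*(O(G(6)) + v(-14)) = (-190 + (27 + 3*(-3)))*((-5 - 4*25) + 5*(-14)) = (-190 + (27 - 9))*((-5 - 100) - 70) = (-190 + 18)*(-105 - 70) = -172*(-175) = 30100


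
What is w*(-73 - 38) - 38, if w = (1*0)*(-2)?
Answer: -38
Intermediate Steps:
w = 0 (w = 0*(-2) = 0)
w*(-73 - 38) - 38 = 0*(-73 - 38) - 38 = 0*(-111) - 38 = 0 - 38 = -38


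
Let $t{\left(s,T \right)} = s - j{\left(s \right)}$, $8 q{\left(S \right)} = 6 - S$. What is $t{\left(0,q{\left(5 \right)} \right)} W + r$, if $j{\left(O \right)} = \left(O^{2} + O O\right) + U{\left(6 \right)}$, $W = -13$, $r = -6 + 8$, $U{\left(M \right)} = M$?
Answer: $80$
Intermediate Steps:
$q{\left(S \right)} = \frac{3}{4} - \frac{S}{8}$ ($q{\left(S \right)} = \frac{6 - S}{8} = \frac{3}{4} - \frac{S}{8}$)
$r = 2$
$j{\left(O \right)} = 6 + 2 O^{2}$ ($j{\left(O \right)} = \left(O^{2} + O O\right) + 6 = \left(O^{2} + O^{2}\right) + 6 = 2 O^{2} + 6 = 6 + 2 O^{2}$)
$t{\left(s,T \right)} = -6 + s - 2 s^{2}$ ($t{\left(s,T \right)} = s - \left(6 + 2 s^{2}\right) = -6 + s - 2 s^{2}$)
$t{\left(0,q{\left(5 \right)} \right)} W + r = \left(-6 + 0 - 2 \cdot 0^{2}\right) \left(-13\right) + 2 = \left(-6 + 0 - 0\right) \left(-13\right) + 2 = \left(-6 + 0 + 0\right) \left(-13\right) + 2 = \left(-6\right) \left(-13\right) + 2 = 78 + 2 = 80$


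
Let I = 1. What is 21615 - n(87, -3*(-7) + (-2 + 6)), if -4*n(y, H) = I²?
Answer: 86461/4 ≈ 21615.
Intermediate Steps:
n(y, H) = -¼ (n(y, H) = -¼*1² = -¼*1 = -¼)
21615 - n(87, -3*(-7) + (-2 + 6)) = 21615 - 1*(-¼) = 21615 + ¼ = 86461/4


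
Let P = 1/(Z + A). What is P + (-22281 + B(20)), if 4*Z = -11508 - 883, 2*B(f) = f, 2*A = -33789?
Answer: -1780989603/79969 ≈ -22271.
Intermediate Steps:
A = -33789/2 (A = (1/2)*(-33789) = -33789/2 ≈ -16895.)
B(f) = f/2
Z = -12391/4 (Z = (-11508 - 883)/4 = (1/4)*(-12391) = -12391/4 ≈ -3097.8)
P = -4/79969 (P = 1/(-12391/4 - 33789/2) = 1/(-79969/4) = -4/79969 ≈ -5.0019e-5)
P + (-22281 + B(20)) = -4/79969 + (-22281 + (1/2)*20) = -4/79969 + (-22281 + 10) = -4/79969 - 22271 = -1780989603/79969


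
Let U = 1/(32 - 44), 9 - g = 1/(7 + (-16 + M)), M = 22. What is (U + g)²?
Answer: 1901641/24336 ≈ 78.141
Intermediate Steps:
g = 116/13 (g = 9 - 1/(7 + (-16 + 22)) = 9 - 1/(7 + 6) = 9 - 1/13 = 116/13 ≈ 8.9231)
U = -1/12 (U = 1/(-12) = -1/12 ≈ -0.083333)
(U + g)² = (-1/12 + 116/13)² = (1379/156)² = 1901641/24336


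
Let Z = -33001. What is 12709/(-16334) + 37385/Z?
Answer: -1030056299/539038334 ≈ -1.9109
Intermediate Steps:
12709/(-16334) + 37385/Z = 12709/(-16334) + 37385/(-33001) = 12709*(-1/16334) + 37385*(-1/33001) = -12709/16334 - 37385/33001 = -1030056299/539038334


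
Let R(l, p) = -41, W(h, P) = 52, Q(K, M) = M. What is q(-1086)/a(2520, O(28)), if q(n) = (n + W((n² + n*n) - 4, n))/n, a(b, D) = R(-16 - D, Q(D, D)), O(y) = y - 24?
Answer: -517/22263 ≈ -0.023222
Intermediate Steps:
O(y) = -24 + y
a(b, D) = -41
q(n) = (52 + n)/n (q(n) = (n + 52)/n = (52 + n)/n)
q(-1086)/a(2520, O(28)) = ((52 - 1086)/(-1086))/(-41) = -1/1086*(-1034)*(-1/41) = (517/543)*(-1/41) = -517/22263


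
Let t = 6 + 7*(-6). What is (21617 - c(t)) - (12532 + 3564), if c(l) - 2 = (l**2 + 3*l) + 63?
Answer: 4268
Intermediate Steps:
t = -36 (t = 6 - 42 = -36)
c(l) = 65 + l**2 + 3*l (c(l) = 2 + ((l**2 + 3*l) + 63) = 2 + (63 + l**2 + 3*l) = 65 + l**2 + 3*l)
(21617 - c(t)) - (12532 + 3564) = (21617 - (65 + (-36)**2 + 3*(-36))) - (12532 + 3564) = (21617 - (65 + 1296 - 108)) - 1*16096 = (21617 - 1*1253) - 16096 = (21617 - 1253) - 16096 = 20364 - 16096 = 4268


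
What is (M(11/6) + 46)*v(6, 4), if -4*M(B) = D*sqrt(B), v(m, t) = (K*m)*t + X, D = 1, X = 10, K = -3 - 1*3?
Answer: -6164 + 67*sqrt(66)/12 ≈ -6118.6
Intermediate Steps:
K = -6 (K = -3 - 3 = -6)
v(m, t) = 10 - 6*m*t (v(m, t) = (-6*m)*t + 10 = -6*m*t + 10 = 10 - 6*m*t)
M(B) = -sqrt(B)/4
(M(11/6) + 46)*v(6, 4) = (-sqrt(66)/6/4 + 46)*(10 - 6*6*4) = (-sqrt(66)/6/4 + 46)*(10 - 144) = (-sqrt(66)/24 + 46)*(-134) = (46 - sqrt(66)/24)*(-134) = -6164 + 67*sqrt(66)/12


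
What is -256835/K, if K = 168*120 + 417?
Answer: -256835/20577 ≈ -12.482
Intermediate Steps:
K = 20577 (K = 20160 + 417 = 20577)
-256835/K = -256835/20577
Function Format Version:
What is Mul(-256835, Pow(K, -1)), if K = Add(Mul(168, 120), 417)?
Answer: Rational(-256835, 20577) ≈ -12.482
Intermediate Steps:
K = 20577 (K = Add(20160, 417) = 20577)
Mul(-256835, Pow(K, -1)) = Mul(-256835, Pow(20577, -1)) = Mul(-256835, Rational(1, 20577)) = Rational(-256835, 20577)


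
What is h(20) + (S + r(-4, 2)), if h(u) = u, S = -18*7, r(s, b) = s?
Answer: -110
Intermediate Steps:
S = -126
h(20) + (S + r(-4, 2)) = 20 + (-126 - 4) = 20 - 130 = -110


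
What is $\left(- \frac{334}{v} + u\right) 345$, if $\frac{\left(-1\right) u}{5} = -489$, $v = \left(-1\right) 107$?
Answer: $\frac{90372405}{107} \approx 8.446 \cdot 10^{5}$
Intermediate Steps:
$v = -107$
$u = 2445$ ($u = \left(-5\right) \left(-489\right) = 2445$)
$\left(- \frac{334}{v} + u\right) 345 = \left(- \frac{334}{-107} + 2445\right) 345 = \left(\left(-334\right) \left(- \frac{1}{107}\right) + 2445\right) 345 = \left(\frac{334}{107} + 2445\right) 345 = \frac{261949}{107} \cdot 345 = \frac{90372405}{107}$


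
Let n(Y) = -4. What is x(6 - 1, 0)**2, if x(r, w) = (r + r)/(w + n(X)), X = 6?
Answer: 25/4 ≈ 6.2500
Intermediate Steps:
x(r, w) = 2*r/(-4 + w) (x(r, w) = (r + r)/(w - 4) = (2*r)/(-4 + w) = 2*r/(-4 + w))
x(6 - 1, 0)**2 = (2*(6 - 1)/(-4 + 0))**2 = (2*5/(-4))**2 = (2*5*(-1/4))**2 = (-5/2)**2 = 25/4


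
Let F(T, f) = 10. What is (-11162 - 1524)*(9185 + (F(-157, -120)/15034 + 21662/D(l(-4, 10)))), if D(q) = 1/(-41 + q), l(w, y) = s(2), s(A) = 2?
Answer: 79686516005616/7517 ≈ 1.0601e+10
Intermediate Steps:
l(w, y) = 2
(-11162 - 1524)*(9185 + (F(-157, -120)/15034 + 21662/D(l(-4, 10)))) = (-11162 - 1524)*(9185 + (10/15034 + 21662/(1/(-41 + 2)))) = -12686*(9185 + (10*(1/15034) + 21662/(1/(-39)))) = -12686*(9185 + (5/7517 + 21662/(-1/39))) = -12686*(9185 + (5/7517 + 21662*(-39))) = -12686*(9185 + (5/7517 - 844818)) = -12686*(9185 - 6350496901/7517) = -12686*(-6281453256/7517) = 79686516005616/7517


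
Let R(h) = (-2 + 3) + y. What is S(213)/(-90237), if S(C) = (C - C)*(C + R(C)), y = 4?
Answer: 0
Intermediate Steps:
R(h) = 5 (R(h) = (-2 + 3) + 4 = 1 + 4 = 5)
S(C) = 0 (S(C) = (C - C)*(C + 5) = 0*(5 + C) = 0)
S(213)/(-90237) = 0/(-90237) = 0*(-1/90237) = 0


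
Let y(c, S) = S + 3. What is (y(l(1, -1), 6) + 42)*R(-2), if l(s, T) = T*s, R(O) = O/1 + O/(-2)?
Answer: -51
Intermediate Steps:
R(O) = O/2 (R(O) = O*1 + O*(-½) = O - O/2 = O/2)
y(c, S) = 3 + S
(y(l(1, -1), 6) + 42)*R(-2) = ((3 + 6) + 42)*((½)*(-2)) = (9 + 42)*(-1) = 51*(-1) = -51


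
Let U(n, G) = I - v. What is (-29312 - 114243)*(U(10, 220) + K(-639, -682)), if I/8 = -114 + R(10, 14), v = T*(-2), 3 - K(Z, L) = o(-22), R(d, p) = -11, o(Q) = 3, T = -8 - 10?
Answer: 148722980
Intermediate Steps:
T = -18
K(Z, L) = 0 (K(Z, L) = 3 - 1*3 = 3 - 3 = 0)
v = 36 (v = -18*(-2) = 36)
I = -1000 (I = 8*(-114 - 11) = 8*(-125) = -1000)
U(n, G) = -1036 (U(n, G) = -1000 - 1*36 = -1000 - 36 = -1036)
(-29312 - 114243)*(U(10, 220) + K(-639, -682)) = (-29312 - 114243)*(-1036 + 0) = -143555*(-1036) = 148722980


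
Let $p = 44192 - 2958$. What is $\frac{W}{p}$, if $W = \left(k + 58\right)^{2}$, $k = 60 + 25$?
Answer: $\frac{20449}{41234} \approx 0.49593$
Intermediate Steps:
$k = 85$
$W = 20449$ ($W = \left(85 + 58\right)^{2} = 143^{2} = 20449$)
$p = 41234$
$\frac{W}{p} = \frac{20449}{41234}$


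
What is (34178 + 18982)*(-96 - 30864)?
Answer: -1645833600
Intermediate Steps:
(34178 + 18982)*(-96 - 30864) = 53160*(-30960) = -1645833600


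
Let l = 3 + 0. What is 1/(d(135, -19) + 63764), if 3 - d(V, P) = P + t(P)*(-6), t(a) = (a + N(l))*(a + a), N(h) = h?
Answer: 1/67434 ≈ 1.4829e-5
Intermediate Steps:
l = 3
t(a) = 2*a*(3 + a) (t(a) = (a + 3)*(a + a) = (3 + a)*(2*a) = 2*a*(3 + a))
d(V, P) = 3 - P + 12*P*(3 + P) (d(V, P) = 3 - (P + (2*P*(3 + P))*(-6)) = 3 - (P - 12*P*(3 + P)) = 3 + (-P + 12*P*(3 + P)) = 3 - P + 12*P*(3 + P))
1/(d(135, -19) + 63764) = 1/((3 - 1*(-19) + 12*(-19)*(3 - 19)) + 63764) = 1/((3 + 19 + 12*(-19)*(-16)) + 63764) = 1/((3 + 19 + 3648) + 63764) = 1/(3670 + 63764) = 1/67434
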